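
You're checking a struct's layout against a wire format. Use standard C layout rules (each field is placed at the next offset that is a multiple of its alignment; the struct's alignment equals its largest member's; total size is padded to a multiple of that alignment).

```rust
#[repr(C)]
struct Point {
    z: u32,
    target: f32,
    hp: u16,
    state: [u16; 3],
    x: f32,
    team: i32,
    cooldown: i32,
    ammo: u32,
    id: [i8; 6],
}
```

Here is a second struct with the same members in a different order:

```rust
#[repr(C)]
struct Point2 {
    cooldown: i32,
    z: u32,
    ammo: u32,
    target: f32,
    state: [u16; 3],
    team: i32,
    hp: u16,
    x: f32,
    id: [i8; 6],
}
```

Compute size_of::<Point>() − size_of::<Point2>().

z at 0 (size 4, align 4) → ends 4
target at 4 (size 4, align 4) → ends 8
hp at 8 (size 2, align 2) → ends 10
state at 10 (size 6, align 2) → ends 16
x at 16 (size 4, align 4) → ends 20
team at 20 (size 4, align 4) → ends 24
cooldown at 24 (size 4, align 4) → ends 28
ammo at 28 (size 4, align 4) → ends 32
id at 32 (size 6, align 1) → ends 38
tail pad 2 to reach multiple of 4
total 40 bytes, alignment 4
— Point2 —
cooldown at 0 (size 4, align 4) → ends 4
z at 4 (size 4, align 4) → ends 8
ammo at 8 (size 4, align 4) → ends 12
target at 12 (size 4, align 4) → ends 16
state at 16 (size 6, align 2) → ends 22
pad 2 to align 4 for team
team at 24 (size 4, align 4) → ends 28
hp at 28 (size 2, align 2) → ends 30
pad 2 to align 4 for x
x at 32 (size 4, align 4) → ends 36
id at 36 (size 6, align 1) → ends 42
tail pad 2 to reach multiple of 4
total 44 bytes, alignment 4
40 − 44 = -4

-4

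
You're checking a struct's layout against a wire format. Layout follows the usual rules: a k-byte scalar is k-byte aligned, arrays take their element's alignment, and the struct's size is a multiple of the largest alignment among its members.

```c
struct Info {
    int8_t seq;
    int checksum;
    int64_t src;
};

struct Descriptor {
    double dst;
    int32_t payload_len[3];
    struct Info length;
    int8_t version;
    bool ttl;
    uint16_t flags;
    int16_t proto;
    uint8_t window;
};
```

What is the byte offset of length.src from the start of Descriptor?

Info: seq at 0 (size 1, align 1) → ends 1; pad 3 to align 4 for checksum; checksum at 4 (size 4, align 4) → ends 8; src at 8 (size 8, align 8) → ends 16; total 16 bytes, alignment 8
dst at 0 (size 8, align 8) → ends 8
payload_len at 8 (size 12, align 4) → ends 20
pad 4 to align 8 for length
length at 24 (size 16, align 8) → ends 40
within Info: src at 8
24 + 8 = 32

32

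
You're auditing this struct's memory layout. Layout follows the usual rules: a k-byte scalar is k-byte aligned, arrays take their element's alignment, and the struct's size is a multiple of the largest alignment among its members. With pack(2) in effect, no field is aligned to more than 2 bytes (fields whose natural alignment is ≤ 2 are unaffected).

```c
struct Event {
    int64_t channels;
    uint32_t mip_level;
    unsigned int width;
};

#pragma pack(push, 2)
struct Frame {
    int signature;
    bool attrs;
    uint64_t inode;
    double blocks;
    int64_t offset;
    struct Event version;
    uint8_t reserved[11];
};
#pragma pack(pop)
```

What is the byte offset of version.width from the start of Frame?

Event: channels at 0 (size 8, align 8) → ends 8; mip_level at 8 (size 4, align 4) → ends 12; width at 12 (size 4, align 4) → ends 16; total 16 bytes, alignment 8
signature at 0 (size 4, align 2) → ends 4
attrs at 4 (size 1, align 1) → ends 5
pad 1 to align 2 for inode
inode at 6 (size 8, align 2) → ends 14
blocks at 14 (size 8, align 2) → ends 22
offset at 22 (size 8, align 2) → ends 30
version at 30 (size 16, align 2) → ends 46
within Event: width at 12
30 + 12 = 42

42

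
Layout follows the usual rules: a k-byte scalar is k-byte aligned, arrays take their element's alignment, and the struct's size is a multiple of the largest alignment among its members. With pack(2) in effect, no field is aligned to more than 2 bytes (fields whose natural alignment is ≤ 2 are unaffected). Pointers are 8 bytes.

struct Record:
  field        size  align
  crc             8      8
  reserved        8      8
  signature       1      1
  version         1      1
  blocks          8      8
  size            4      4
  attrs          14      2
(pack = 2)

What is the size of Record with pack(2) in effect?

0..8  crc  (8B, 2-aligned)
8..16  reserved  (8B, 2-aligned)
16..17  signature  (1B, 1-aligned)
17..18  version  (1B, 1-aligned)
18..26  blocks  (8B, 2-aligned)
26..30  size  (4B, 2-aligned)
30..44  attrs  (14B, 2-aligned)
sizeof = 44, alignof = 2

44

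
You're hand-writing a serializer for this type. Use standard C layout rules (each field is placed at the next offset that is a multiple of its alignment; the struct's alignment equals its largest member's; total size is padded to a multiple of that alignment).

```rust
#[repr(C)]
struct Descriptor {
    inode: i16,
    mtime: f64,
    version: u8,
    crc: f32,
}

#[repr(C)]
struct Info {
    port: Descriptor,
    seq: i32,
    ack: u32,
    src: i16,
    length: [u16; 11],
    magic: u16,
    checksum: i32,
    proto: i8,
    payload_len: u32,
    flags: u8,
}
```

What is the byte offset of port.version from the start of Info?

16

Descriptor: inode at 0 (size 2, align 2) → ends 2; pad 6 to align 8 for mtime; mtime at 8 (size 8, align 8) → ends 16; version at 16 (size 1, align 1) → ends 17; pad 3 to align 4 for crc; crc at 20 (size 4, align 4) → ends 24; total 24 bytes, alignment 8
port at 0 (size 24, align 8) → ends 24
within Descriptor: version at 16
0 + 16 = 16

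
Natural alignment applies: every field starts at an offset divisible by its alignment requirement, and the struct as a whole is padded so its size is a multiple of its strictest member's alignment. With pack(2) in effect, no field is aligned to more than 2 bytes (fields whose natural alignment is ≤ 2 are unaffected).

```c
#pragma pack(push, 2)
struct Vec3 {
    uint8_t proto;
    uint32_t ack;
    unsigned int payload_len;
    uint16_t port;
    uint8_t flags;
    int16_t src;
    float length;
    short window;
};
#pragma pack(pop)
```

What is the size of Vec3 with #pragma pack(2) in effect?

0..1  proto  (1B, 1-aligned)
1..2  -- padding (1B)
2..6  ack  (4B, 2-aligned)
6..10  payload_len  (4B, 2-aligned)
10..12  port  (2B, 2-aligned)
12..13  flags  (1B, 1-aligned)
13..14  -- padding (1B)
14..16  src  (2B, 2-aligned)
16..20  length  (4B, 2-aligned)
20..22  window  (2B, 2-aligned)
sizeof = 22, alignof = 2

22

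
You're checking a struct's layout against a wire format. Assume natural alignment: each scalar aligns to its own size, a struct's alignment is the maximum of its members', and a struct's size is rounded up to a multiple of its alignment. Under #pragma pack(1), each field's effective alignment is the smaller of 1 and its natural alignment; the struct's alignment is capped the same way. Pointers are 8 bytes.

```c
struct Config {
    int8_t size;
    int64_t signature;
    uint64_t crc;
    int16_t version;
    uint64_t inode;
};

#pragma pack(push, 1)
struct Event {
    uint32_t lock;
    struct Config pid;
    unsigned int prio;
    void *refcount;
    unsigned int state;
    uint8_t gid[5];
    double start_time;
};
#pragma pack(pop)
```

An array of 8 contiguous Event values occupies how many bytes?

584

Config: 0..1  size  (1B, 1-aligned); 1..8  -- padding (7B); 8..16  signature  (8B, 8-aligned); 16..24  crc  (8B, 8-aligned); 24..26  version  (2B, 2-aligned); 26..32  -- padding (6B); 32..40  inode  (8B, 8-aligned); sizeof = 40, alignof = 8
0..4  lock  (4B, 1-aligned)
4..44  pid  (40B, 1-aligned)
44..48  prio  (4B, 1-aligned)
48..56  refcount  (8B, 1-aligned)
56..60  state  (4B, 1-aligned)
60..65  gid  (5B, 1-aligned)
65..73  start_time  (8B, 1-aligned)
sizeof = 73, alignof = 1
array of 8: 8 × 73 = 584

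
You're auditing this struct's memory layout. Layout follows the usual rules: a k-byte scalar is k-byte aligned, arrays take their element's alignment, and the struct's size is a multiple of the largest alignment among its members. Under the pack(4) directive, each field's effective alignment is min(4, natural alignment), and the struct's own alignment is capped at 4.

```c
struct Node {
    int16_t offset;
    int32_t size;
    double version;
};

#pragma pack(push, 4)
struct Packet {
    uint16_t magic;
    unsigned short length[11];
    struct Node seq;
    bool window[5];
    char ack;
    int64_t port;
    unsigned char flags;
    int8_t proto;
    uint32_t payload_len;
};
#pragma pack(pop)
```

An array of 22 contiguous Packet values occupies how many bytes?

Node: offset at 0 (size 2, align 2) → ends 2; pad 2 to align 4 for size; size at 4 (size 4, align 4) → ends 8; version at 8 (size 8, align 8) → ends 16; total 16 bytes, alignment 8
magic at 0 (size 2, align 2) → ends 2
length at 2 (size 22, align 2) → ends 24
seq at 24 (size 16, align 4) → ends 40
window at 40 (size 5, align 1) → ends 45
ack at 45 (size 1, align 1) → ends 46
pad 2 to align 4 for port
port at 48 (size 8, align 4) → ends 56
flags at 56 (size 1, align 1) → ends 57
proto at 57 (size 1, align 1) → ends 58
pad 2 to align 4 for payload_len
payload_len at 60 (size 4, align 4) → ends 64
total 64 bytes, alignment 4
array of 22: 22 × 64 = 1408

1408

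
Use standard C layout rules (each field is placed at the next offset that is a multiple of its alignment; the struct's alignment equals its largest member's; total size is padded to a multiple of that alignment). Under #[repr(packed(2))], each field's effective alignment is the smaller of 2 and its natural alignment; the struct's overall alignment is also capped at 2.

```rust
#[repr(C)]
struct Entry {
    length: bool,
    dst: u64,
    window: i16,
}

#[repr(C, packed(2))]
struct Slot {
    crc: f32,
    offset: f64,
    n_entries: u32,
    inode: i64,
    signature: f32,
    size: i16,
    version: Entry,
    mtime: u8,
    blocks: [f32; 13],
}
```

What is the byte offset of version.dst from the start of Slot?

38

Entry: length at 0 (size 1, align 1) → ends 1; pad 7 to align 8 for dst; dst at 8 (size 8, align 8) → ends 16; window at 16 (size 2, align 2) → ends 18; tail pad 6 to reach multiple of 8; total 24 bytes, alignment 8
crc at 0 (size 4, align 2) → ends 4
offset at 4 (size 8, align 2) → ends 12
n_entries at 12 (size 4, align 2) → ends 16
inode at 16 (size 8, align 2) → ends 24
signature at 24 (size 4, align 2) → ends 28
size at 28 (size 2, align 2) → ends 30
version at 30 (size 24, align 2) → ends 54
within Entry: dst at 8
30 + 8 = 38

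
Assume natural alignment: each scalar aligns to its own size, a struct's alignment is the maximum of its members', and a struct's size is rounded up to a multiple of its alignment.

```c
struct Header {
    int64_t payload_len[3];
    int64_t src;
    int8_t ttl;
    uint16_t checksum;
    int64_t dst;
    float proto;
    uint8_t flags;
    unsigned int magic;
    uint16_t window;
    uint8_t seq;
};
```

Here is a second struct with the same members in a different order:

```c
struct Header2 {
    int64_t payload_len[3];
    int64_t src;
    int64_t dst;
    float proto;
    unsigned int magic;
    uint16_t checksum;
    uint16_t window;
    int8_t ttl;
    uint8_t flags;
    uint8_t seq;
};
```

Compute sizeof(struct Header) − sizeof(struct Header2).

payload_len at 0 (size 24, align 8) → ends 24
src at 24 (size 8, align 8) → ends 32
ttl at 32 (size 1, align 1) → ends 33
pad 1 to align 2 for checksum
checksum at 34 (size 2, align 2) → ends 36
pad 4 to align 8 for dst
dst at 40 (size 8, align 8) → ends 48
proto at 48 (size 4, align 4) → ends 52
flags at 52 (size 1, align 1) → ends 53
pad 3 to align 4 for magic
magic at 56 (size 4, align 4) → ends 60
window at 60 (size 2, align 2) → ends 62
seq at 62 (size 1, align 1) → ends 63
tail pad 1 to reach multiple of 8
total 64 bytes, alignment 8
— Header2 —
payload_len at 0 (size 24, align 8) → ends 24
src at 24 (size 8, align 8) → ends 32
dst at 32 (size 8, align 8) → ends 40
proto at 40 (size 4, align 4) → ends 44
magic at 44 (size 4, align 4) → ends 48
checksum at 48 (size 2, align 2) → ends 50
window at 50 (size 2, align 2) → ends 52
ttl at 52 (size 1, align 1) → ends 53
flags at 53 (size 1, align 1) → ends 54
seq at 54 (size 1, align 1) → ends 55
tail pad 1 to reach multiple of 8
total 56 bytes, alignment 8
64 − 56 = 8

8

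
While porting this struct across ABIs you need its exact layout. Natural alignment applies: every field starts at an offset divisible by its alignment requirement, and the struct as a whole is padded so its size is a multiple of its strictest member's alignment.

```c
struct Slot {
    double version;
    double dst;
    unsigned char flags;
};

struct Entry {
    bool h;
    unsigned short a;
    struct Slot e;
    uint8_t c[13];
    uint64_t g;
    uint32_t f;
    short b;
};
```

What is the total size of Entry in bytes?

Slot: version at 0 (size 8, align 8) → ends 8; dst at 8 (size 8, align 8) → ends 16; flags at 16 (size 1, align 1) → ends 17; tail pad 7 to reach multiple of 8; total 24 bytes, alignment 8
h at 0 (size 1, align 1) → ends 1
pad 1 to align 2 for a
a at 2 (size 2, align 2) → ends 4
pad 4 to align 8 for e
e at 8 (size 24, align 8) → ends 32
c at 32 (size 13, align 1) → ends 45
pad 3 to align 8 for g
g at 48 (size 8, align 8) → ends 56
f at 56 (size 4, align 4) → ends 60
b at 60 (size 2, align 2) → ends 62
tail pad 2 to reach multiple of 8
total 64 bytes, alignment 8

64 bytes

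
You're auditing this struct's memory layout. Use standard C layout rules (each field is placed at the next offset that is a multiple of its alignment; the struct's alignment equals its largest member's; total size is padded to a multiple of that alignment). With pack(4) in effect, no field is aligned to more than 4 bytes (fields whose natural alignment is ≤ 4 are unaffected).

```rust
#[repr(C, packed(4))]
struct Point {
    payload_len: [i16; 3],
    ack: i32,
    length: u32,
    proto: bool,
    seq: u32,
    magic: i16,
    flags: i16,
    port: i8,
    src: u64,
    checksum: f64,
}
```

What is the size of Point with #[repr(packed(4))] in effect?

@0: payload_len [6B, align 2] → 6
+2 pad (align 4)
@8: ack [4B, align 4] → 12
@12: length [4B, align 4] → 16
@16: proto [1B, align 1] → 17
+3 pad (align 4)
@20: seq [4B, align 4] → 24
@24: magic [2B, align 2] → 26
@26: flags [2B, align 2] → 28
@28: port [1B, align 1] → 29
+3 pad (align 4)
@32: src [8B, align 4] → 40
@40: checksum [8B, align 4] → 48
size 48, align 4

48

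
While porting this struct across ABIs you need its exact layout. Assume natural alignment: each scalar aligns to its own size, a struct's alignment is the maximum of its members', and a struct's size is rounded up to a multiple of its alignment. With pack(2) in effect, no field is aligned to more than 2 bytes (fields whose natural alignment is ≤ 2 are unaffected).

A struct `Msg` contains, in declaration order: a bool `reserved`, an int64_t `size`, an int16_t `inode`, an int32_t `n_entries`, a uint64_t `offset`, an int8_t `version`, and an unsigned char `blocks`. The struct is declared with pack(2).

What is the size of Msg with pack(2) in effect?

26

@0: reserved [1B, align 1] → 1
+1 pad (align 2)
@2: size [8B, align 2] → 10
@10: inode [2B, align 2] → 12
@12: n_entries [4B, align 2] → 16
@16: offset [8B, align 2] → 24
@24: version [1B, align 1] → 25
@25: blocks [1B, align 1] → 26
size 26, align 2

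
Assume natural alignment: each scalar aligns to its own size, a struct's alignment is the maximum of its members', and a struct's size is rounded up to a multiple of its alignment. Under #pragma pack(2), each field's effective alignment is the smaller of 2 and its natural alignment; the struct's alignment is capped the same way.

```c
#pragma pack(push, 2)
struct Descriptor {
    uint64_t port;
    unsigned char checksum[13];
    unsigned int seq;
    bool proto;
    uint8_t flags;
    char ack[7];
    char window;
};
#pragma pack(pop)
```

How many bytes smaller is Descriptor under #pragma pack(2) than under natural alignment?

natural layout:
  @0: port [8B, align 8] → 8
  @8: checksum [13B, align 1] → 21
  +3 pad (align 4)
  @24: seq [4B, align 4] → 28
  @28: proto [1B, align 1] → 29
  @29: flags [1B, align 1] → 30
  @30: ack [7B, align 1] → 37
  @37: window [1B, align 1] → 38
  +2 tail pad (align 8)
  size 40, align 8
packed(2) layout:
  @0: port [8B, align 2] → 8
  @8: checksum [13B, align 1] → 21
  +1 pad (align 2)
  @22: seq [4B, align 2] → 26
  @26: proto [1B, align 1] → 27
  @27: flags [1B, align 1] → 28
  @28: ack [7B, align 1] → 35
  @35: window [1B, align 1] → 36
  size 36, align 2
40 − 36 = 4

4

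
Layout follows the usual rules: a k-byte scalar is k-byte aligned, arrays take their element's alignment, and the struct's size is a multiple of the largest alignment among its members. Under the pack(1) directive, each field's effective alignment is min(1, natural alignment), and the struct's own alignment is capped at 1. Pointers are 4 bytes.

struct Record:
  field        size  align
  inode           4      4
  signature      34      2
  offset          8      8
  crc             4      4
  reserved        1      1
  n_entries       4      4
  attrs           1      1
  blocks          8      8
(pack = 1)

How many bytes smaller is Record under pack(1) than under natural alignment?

natural layout:
  inode at 0 (size 4, align 4) → ends 4
  signature at 4 (size 34, align 2) → ends 38
  pad 2 to align 8 for offset
  offset at 40 (size 8, align 8) → ends 48
  crc at 48 (size 4, align 4) → ends 52
  reserved at 52 (size 1, align 1) → ends 53
  pad 3 to align 4 for n_entries
  n_entries at 56 (size 4, align 4) → ends 60
  attrs at 60 (size 1, align 1) → ends 61
  pad 3 to align 8 for blocks
  blocks at 64 (size 8, align 8) → ends 72
  total 72 bytes, alignment 8
packed(1) layout:
  inode at 0 (size 4, align 1) → ends 4
  signature at 4 (size 34, align 1) → ends 38
  offset at 38 (size 8, align 1) → ends 46
  crc at 46 (size 4, align 1) → ends 50
  reserved at 50 (size 1, align 1) → ends 51
  n_entries at 51 (size 4, align 1) → ends 55
  attrs at 55 (size 1, align 1) → ends 56
  blocks at 56 (size 8, align 1) → ends 64
  total 64 bytes, alignment 1
72 − 64 = 8

8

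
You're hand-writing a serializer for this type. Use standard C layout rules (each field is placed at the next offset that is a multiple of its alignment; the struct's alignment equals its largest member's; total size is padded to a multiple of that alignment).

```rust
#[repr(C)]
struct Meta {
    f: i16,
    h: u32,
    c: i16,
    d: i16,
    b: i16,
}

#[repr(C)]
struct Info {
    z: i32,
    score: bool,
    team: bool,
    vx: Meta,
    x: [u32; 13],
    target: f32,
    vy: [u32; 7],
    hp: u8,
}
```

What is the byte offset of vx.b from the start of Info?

Meta: f at 0 (size 2, align 2) → ends 2; pad 2 to align 4 for h; h at 4 (size 4, align 4) → ends 8; c at 8 (size 2, align 2) → ends 10; d at 10 (size 2, align 2) → ends 12; b at 12 (size 2, align 2) → ends 14; tail pad 2 to reach multiple of 4; total 16 bytes, alignment 4
z at 0 (size 4, align 4) → ends 4
score at 4 (size 1, align 1) → ends 5
team at 5 (size 1, align 1) → ends 6
pad 2 to align 4 for vx
vx at 8 (size 16, align 4) → ends 24
within Meta: b at 12
8 + 12 = 20

20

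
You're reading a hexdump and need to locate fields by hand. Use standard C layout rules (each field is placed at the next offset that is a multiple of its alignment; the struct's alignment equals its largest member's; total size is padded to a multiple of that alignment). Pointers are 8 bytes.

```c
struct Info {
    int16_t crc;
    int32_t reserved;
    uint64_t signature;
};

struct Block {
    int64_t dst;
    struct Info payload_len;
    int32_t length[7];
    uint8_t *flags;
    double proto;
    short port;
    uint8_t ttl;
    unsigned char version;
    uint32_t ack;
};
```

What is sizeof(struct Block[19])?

1520

Info: crc at 0 (size 2, align 2) → ends 2; pad 2 to align 4 for reserved; reserved at 4 (size 4, align 4) → ends 8; signature at 8 (size 8, align 8) → ends 16; total 16 bytes, alignment 8
dst at 0 (size 8, align 8) → ends 8
payload_len at 8 (size 16, align 8) → ends 24
length at 24 (size 28, align 4) → ends 52
pad 4 to align 8 for flags
flags at 56 (size 8, align 8) → ends 64
proto at 64 (size 8, align 8) → ends 72
port at 72 (size 2, align 2) → ends 74
ttl at 74 (size 1, align 1) → ends 75
version at 75 (size 1, align 1) → ends 76
ack at 76 (size 4, align 4) → ends 80
total 80 bytes, alignment 8
array of 19: 19 × 80 = 1520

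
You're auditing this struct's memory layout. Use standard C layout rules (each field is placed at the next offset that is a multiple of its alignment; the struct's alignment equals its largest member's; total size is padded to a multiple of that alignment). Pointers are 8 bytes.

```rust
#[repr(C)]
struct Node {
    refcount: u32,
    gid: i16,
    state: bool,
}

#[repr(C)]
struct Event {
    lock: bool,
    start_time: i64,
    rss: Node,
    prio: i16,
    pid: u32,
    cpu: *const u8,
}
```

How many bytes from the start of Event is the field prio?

24

Node: @0: refcount [4B, align 4] → 4; @4: gid [2B, align 2] → 6; @6: state [1B, align 1] → 7; +1 tail pad (align 4); size 8, align 4
@0: lock [1B, align 1] → 1
+7 pad (align 8)
@8: start_time [8B, align 8] → 16
@16: rss [8B, align 4] → 24
@24: prio [2B, align 2] → 26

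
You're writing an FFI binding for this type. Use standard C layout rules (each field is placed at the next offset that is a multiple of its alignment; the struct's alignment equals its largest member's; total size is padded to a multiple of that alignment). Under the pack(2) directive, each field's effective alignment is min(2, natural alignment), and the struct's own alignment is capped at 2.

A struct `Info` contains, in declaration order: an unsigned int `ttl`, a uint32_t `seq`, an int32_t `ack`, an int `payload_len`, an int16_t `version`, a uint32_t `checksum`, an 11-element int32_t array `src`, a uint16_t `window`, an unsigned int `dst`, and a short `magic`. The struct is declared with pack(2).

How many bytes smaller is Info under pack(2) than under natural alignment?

natural layout:
  0..4  ttl  (4B, 4-aligned)
  4..8  seq  (4B, 4-aligned)
  8..12  ack  (4B, 4-aligned)
  12..16  payload_len  (4B, 4-aligned)
  16..18  version  (2B, 2-aligned)
  18..20  -- padding (2B)
  20..24  checksum  (4B, 4-aligned)
  24..68  src  (44B, 4-aligned)
  68..70  window  (2B, 2-aligned)
  70..72  -- padding (2B)
  72..76  dst  (4B, 4-aligned)
  76..78  magic  (2B, 2-aligned)
  78..80  -- tail padding (2B)
  sizeof = 80, alignof = 4
packed(2) layout:
  0..4  ttl  (4B, 2-aligned)
  4..8  seq  (4B, 2-aligned)
  8..12  ack  (4B, 2-aligned)
  12..16  payload_len  (4B, 2-aligned)
  16..18  version  (2B, 2-aligned)
  18..22  checksum  (4B, 2-aligned)
  22..66  src  (44B, 2-aligned)
  66..68  window  (2B, 2-aligned)
  68..72  dst  (4B, 2-aligned)
  72..74  magic  (2B, 2-aligned)
  sizeof = 74, alignof = 2
80 − 74 = 6

6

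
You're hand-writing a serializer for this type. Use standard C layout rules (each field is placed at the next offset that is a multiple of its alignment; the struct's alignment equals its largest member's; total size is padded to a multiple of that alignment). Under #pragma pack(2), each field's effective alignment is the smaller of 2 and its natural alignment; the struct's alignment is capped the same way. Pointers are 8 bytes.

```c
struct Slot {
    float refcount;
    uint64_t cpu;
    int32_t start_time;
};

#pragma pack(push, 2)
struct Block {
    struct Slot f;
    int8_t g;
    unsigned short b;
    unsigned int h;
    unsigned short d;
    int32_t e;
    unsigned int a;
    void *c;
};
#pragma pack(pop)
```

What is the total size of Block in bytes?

Slot: 0..4  refcount  (4B, 4-aligned); 4..8  -- padding (4B); 8..16  cpu  (8B, 8-aligned); 16..20  start_time  (4B, 4-aligned); 20..24  -- tail padding (4B); sizeof = 24, alignof = 8
0..24  f  (24B, 2-aligned)
24..25  g  (1B, 1-aligned)
25..26  -- padding (1B)
26..28  b  (2B, 2-aligned)
28..32  h  (4B, 2-aligned)
32..34  d  (2B, 2-aligned)
34..38  e  (4B, 2-aligned)
38..42  a  (4B, 2-aligned)
42..50  c  (8B, 2-aligned)
sizeof = 50, alignof = 2

50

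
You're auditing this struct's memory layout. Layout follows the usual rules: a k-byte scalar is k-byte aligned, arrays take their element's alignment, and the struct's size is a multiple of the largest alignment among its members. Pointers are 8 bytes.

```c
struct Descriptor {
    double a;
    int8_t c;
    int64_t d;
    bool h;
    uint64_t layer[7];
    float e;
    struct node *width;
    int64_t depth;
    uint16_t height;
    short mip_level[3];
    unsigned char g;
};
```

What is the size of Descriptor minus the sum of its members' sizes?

25

@0: a [8B, align 8] → 8
@8: c [1B, align 1] → 9
+7 pad (align 8)
@16: d [8B, align 8] → 24
@24: h [1B, align 1] → 25
+7 pad (align 8)
@32: layer [56B, align 8] → 88
@88: e [4B, align 4] → 92
+4 pad (align 8)
@96: width [8B, align 8] → 104
@104: depth [8B, align 8] → 112
@112: height [2B, align 2] → 114
@114: mip_level [6B, align 2] → 120
@120: g [1B, align 1] → 121
+7 tail pad (align 8)
size 128, align 8
data bytes 103, size 128 → padding 25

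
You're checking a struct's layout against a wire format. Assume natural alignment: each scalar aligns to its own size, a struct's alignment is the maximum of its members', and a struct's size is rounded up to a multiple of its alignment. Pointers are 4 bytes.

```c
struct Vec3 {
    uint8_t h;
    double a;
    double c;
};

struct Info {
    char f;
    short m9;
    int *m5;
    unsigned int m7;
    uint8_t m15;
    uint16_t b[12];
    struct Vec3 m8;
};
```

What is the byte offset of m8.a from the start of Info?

Vec3: @0: h [1B, align 1] → 1; +7 pad (align 8); @8: a [8B, align 8] → 16; @16: c [8B, align 8] → 24; size 24, align 8
@0: f [1B, align 1] → 1
+1 pad (align 2)
@2: m9 [2B, align 2] → 4
@4: m5 [4B, align 4] → 8
@8: m7 [4B, align 4] → 12
@12: m15 [1B, align 1] → 13
+1 pad (align 2)
@14: b [24B, align 2] → 38
+2 pad (align 8)
@40: m8 [24B, align 8] → 64
within Vec3: a at 8
40 + 8 = 48

48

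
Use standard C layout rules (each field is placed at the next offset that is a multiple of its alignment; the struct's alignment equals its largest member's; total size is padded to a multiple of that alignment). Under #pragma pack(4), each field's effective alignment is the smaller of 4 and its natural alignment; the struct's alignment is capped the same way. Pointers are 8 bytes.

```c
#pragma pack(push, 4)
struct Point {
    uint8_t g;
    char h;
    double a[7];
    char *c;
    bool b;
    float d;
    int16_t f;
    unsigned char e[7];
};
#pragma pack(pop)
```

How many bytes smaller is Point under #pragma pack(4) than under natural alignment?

natural layout:
  @0: g [1B, align 1] → 1
  @1: h [1B, align 1] → 2
  +6 pad (align 8)
  @8: a [56B, align 8] → 64
  @64: c [8B, align 8] → 72
  @72: b [1B, align 1] → 73
  +3 pad (align 4)
  @76: d [4B, align 4] → 80
  @80: f [2B, align 2] → 82
  @82: e [7B, align 1] → 89
  +7 tail pad (align 8)
  size 96, align 8
packed(4) layout:
  @0: g [1B, align 1] → 1
  @1: h [1B, align 1] → 2
  +2 pad (align 4)
  @4: a [56B, align 4] → 60
  @60: c [8B, align 4] → 68
  @68: b [1B, align 1] → 69
  +3 pad (align 4)
  @72: d [4B, align 4] → 76
  @76: f [2B, align 2] → 78
  @78: e [7B, align 1] → 85
  +3 tail pad (align 4)
  size 88, align 4
96 − 88 = 8

8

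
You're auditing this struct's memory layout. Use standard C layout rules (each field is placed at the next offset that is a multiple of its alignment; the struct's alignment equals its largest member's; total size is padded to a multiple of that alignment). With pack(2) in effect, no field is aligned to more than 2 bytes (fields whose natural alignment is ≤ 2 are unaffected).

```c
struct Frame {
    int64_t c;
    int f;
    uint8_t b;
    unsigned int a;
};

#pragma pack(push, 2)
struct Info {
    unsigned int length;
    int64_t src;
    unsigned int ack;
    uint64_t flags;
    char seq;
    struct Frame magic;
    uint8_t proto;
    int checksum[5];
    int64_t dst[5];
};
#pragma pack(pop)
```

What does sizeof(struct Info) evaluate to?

112

Frame: 0..8  c  (8B, 8-aligned); 8..12  f  (4B, 4-aligned); 12..13  b  (1B, 1-aligned); 13..16  -- padding (3B); 16..20  a  (4B, 4-aligned); 20..24  -- tail padding (4B); sizeof = 24, alignof = 8
0..4  length  (4B, 2-aligned)
4..12  src  (8B, 2-aligned)
12..16  ack  (4B, 2-aligned)
16..24  flags  (8B, 2-aligned)
24..25  seq  (1B, 1-aligned)
25..26  -- padding (1B)
26..50  magic  (24B, 2-aligned)
50..51  proto  (1B, 1-aligned)
51..52  -- padding (1B)
52..72  checksum  (20B, 2-aligned)
72..112  dst  (40B, 2-aligned)
sizeof = 112, alignof = 2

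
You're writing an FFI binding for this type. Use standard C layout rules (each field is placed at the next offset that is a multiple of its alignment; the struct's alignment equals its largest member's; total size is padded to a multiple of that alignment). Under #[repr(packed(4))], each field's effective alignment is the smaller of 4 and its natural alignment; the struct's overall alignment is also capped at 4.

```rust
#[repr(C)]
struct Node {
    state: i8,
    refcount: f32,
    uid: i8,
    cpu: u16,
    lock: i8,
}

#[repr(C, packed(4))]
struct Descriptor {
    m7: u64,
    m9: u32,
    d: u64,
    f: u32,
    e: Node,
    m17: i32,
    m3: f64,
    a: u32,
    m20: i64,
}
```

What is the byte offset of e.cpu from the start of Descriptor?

34

Node: @0: state [1B, align 1] → 1; +3 pad (align 4); @4: refcount [4B, align 4] → 8; @8: uid [1B, align 1] → 9; +1 pad (align 2); @10: cpu [2B, align 2] → 12; @12: lock [1B, align 1] → 13; +3 tail pad (align 4); size 16, align 4
@0: m7 [8B, align 4] → 8
@8: m9 [4B, align 4] → 12
@12: d [8B, align 4] → 20
@20: f [4B, align 4] → 24
@24: e [16B, align 4] → 40
within Node: cpu at 10
24 + 10 = 34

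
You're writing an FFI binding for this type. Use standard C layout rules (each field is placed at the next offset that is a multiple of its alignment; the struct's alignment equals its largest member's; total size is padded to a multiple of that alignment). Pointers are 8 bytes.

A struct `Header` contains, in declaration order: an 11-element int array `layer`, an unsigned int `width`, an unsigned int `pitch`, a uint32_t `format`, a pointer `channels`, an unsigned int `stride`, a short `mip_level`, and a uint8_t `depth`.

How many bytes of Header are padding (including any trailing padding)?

0..44  layer  (44B, 4-aligned)
44..48  width  (4B, 4-aligned)
48..52  pitch  (4B, 4-aligned)
52..56  format  (4B, 4-aligned)
56..64  channels  (8B, 8-aligned)
64..68  stride  (4B, 4-aligned)
68..70  mip_level  (2B, 2-aligned)
70..71  depth  (1B, 1-aligned)
71..72  -- tail padding (1B)
sizeof = 72, alignof = 8
data bytes 71, size 72 → padding 1

1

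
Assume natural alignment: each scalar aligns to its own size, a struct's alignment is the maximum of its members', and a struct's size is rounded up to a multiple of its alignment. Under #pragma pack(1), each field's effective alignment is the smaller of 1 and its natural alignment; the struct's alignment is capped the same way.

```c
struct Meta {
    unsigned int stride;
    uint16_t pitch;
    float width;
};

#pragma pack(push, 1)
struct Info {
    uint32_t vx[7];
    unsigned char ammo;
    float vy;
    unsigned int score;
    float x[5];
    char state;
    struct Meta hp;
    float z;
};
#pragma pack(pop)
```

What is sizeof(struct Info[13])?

Meta: stride at 0 (size 4, align 4) → ends 4; pitch at 4 (size 2, align 2) → ends 6; pad 2 to align 4 for width; width at 8 (size 4, align 4) → ends 12; total 12 bytes, alignment 4
vx at 0 (size 28, align 1) → ends 28
ammo at 28 (size 1, align 1) → ends 29
vy at 29 (size 4, align 1) → ends 33
score at 33 (size 4, align 1) → ends 37
x at 37 (size 20, align 1) → ends 57
state at 57 (size 1, align 1) → ends 58
hp at 58 (size 12, align 1) → ends 70
z at 70 (size 4, align 1) → ends 74
total 74 bytes, alignment 1
array of 13: 13 × 74 = 962

962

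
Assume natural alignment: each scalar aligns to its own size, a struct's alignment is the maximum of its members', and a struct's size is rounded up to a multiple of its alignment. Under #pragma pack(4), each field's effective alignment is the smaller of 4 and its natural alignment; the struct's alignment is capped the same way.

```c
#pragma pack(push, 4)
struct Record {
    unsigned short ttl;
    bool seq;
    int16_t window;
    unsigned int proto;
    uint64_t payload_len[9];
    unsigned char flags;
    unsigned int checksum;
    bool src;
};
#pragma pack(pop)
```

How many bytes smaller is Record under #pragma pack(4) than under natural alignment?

natural layout:
  ttl at 0 (size 2, align 2) → ends 2
  seq at 2 (size 1, align 1) → ends 3
  pad 1 to align 2 for window
  window at 4 (size 2, align 2) → ends 6
  pad 2 to align 4 for proto
  proto at 8 (size 4, align 4) → ends 12
  pad 4 to align 8 for payload_len
  payload_len at 16 (size 72, align 8) → ends 88
  flags at 88 (size 1, align 1) → ends 89
  pad 3 to align 4 for checksum
  checksum at 92 (size 4, align 4) → ends 96
  src at 96 (size 1, align 1) → ends 97
  tail pad 7 to reach multiple of 8
  total 104 bytes, alignment 8
packed(4) layout:
  ttl at 0 (size 2, align 2) → ends 2
  seq at 2 (size 1, align 1) → ends 3
  pad 1 to align 2 for window
  window at 4 (size 2, align 2) → ends 6
  pad 2 to align 4 for proto
  proto at 8 (size 4, align 4) → ends 12
  payload_len at 12 (size 72, align 4) → ends 84
  flags at 84 (size 1, align 1) → ends 85
  pad 3 to align 4 for checksum
  checksum at 88 (size 4, align 4) → ends 92
  src at 92 (size 1, align 1) → ends 93
  tail pad 3 to reach multiple of 4
  total 96 bytes, alignment 4
104 − 96 = 8

8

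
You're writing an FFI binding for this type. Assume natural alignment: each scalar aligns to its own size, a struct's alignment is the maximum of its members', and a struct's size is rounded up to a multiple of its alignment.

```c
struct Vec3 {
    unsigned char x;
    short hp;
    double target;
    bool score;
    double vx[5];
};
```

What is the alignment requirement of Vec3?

8

member alignments: x=1, hp=2, target=8, score=1, vx=8
max = 8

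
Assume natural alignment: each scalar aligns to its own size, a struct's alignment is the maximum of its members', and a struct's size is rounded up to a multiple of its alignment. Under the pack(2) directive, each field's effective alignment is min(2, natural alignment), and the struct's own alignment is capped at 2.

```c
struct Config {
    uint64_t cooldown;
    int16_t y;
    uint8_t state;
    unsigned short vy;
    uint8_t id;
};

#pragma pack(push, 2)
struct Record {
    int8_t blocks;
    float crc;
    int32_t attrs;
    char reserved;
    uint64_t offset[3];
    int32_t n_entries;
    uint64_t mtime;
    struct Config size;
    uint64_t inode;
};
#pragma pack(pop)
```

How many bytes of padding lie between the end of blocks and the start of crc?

1

Config: 0..8  cooldown  (8B, 8-aligned); 8..10  y  (2B, 2-aligned); 10..11  state  (1B, 1-aligned); 11..12  -- padding (1B); 12..14  vy  (2B, 2-aligned); 14..15  id  (1B, 1-aligned); 15..16  -- tail padding (1B); sizeof = 16, alignof = 8
0..1  blocks  (1B, 1-aligned)
1..2  -- padding (1B)
2..6  crc  (4B, 2-aligned)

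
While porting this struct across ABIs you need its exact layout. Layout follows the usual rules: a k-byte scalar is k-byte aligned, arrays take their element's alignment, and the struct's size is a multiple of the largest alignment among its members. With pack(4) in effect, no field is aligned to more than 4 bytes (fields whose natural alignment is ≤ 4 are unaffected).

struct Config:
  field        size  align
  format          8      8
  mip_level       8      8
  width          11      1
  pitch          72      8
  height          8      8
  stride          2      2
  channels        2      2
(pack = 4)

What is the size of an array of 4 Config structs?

0..8  format  (8B, 4-aligned)
8..16  mip_level  (8B, 4-aligned)
16..27  width  (11B, 1-aligned)
27..28  -- padding (1B)
28..100  pitch  (72B, 4-aligned)
100..108  height  (8B, 4-aligned)
108..110  stride  (2B, 2-aligned)
110..112  channels  (2B, 2-aligned)
sizeof = 112, alignof = 4
array of 4: 4 × 112 = 448

448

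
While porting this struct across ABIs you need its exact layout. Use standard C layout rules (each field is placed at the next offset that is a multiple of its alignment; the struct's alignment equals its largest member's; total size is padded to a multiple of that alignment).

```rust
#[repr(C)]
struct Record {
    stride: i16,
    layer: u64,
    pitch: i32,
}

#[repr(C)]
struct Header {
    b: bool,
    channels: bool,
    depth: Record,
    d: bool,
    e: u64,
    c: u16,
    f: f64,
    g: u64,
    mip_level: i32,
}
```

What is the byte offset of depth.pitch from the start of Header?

Record: @0: stride [2B, align 2] → 2; +6 pad (align 8); @8: layer [8B, align 8] → 16; @16: pitch [4B, align 4] → 20; +4 tail pad (align 8); size 24, align 8
@0: b [1B, align 1] → 1
@1: channels [1B, align 1] → 2
+6 pad (align 8)
@8: depth [24B, align 8] → 32
within Record: pitch at 16
8 + 16 = 24

24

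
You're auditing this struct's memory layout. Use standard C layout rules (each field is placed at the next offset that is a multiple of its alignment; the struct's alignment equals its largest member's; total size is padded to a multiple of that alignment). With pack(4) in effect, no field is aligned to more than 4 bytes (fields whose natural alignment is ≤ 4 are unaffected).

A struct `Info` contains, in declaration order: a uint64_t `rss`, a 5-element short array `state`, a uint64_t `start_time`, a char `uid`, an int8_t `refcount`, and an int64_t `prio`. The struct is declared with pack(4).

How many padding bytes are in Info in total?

4

@0: rss [8B, align 4] → 8
@8: state [10B, align 2] → 18
+2 pad (align 4)
@20: start_time [8B, align 4] → 28
@28: uid [1B, align 1] → 29
@29: refcount [1B, align 1] → 30
+2 pad (align 4)
@32: prio [8B, align 4] → 40
size 40, align 4
data bytes 36, size 40 → padding 4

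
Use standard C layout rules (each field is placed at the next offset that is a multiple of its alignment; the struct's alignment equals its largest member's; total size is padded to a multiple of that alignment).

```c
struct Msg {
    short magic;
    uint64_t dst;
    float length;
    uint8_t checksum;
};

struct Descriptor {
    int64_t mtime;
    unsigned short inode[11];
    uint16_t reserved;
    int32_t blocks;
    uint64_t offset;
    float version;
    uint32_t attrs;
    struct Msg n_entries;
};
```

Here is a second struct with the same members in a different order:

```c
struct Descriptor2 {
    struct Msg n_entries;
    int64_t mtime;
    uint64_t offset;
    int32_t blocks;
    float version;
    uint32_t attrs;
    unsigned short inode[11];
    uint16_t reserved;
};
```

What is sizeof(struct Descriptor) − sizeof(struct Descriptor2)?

Msg: @0: magic [2B, align 2] → 2; +6 pad (align 8); @8: dst [8B, align 8] → 16; @16: length [4B, align 4] → 20; @20: checksum [1B, align 1] → 21; +3 tail pad (align 8); size 24, align 8
@0: mtime [8B, align 8] → 8
@8: inode [22B, align 2] → 30
@30: reserved [2B, align 2] → 32
@32: blocks [4B, align 4] → 36
+4 pad (align 8)
@40: offset [8B, align 8] → 48
@48: version [4B, align 4] → 52
@52: attrs [4B, align 4] → 56
@56: n_entries [24B, align 8] → 80
size 80, align 8
— Descriptor2 —
@0: n_entries [24B, align 8] → 24
@24: mtime [8B, align 8] → 32
@32: offset [8B, align 8] → 40
@40: blocks [4B, align 4] → 44
@44: version [4B, align 4] → 48
@48: attrs [4B, align 4] → 52
@52: inode [22B, align 2] → 74
@74: reserved [2B, align 2] → 76
+4 tail pad (align 8)
size 80, align 8
80 − 80 = 0

0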